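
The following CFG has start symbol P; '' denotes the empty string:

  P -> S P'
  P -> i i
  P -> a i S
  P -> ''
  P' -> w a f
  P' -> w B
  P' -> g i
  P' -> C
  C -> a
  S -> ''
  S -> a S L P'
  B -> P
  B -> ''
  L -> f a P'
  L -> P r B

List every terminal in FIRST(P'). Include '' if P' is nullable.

P' -> w a f contributes {w}.
P' -> w B contributes {w}.
P' -> g i contributes {g}.
From P' -> C: add FIRST(C) = { a }.
Union: FIRST(P') = { a, g, w }.

{ a, g, w }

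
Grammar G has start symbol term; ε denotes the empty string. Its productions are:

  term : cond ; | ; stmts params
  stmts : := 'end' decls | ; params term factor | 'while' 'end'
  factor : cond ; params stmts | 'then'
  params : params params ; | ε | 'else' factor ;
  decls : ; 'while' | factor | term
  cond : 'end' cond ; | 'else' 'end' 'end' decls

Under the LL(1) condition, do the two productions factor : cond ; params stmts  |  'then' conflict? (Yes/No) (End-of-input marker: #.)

FIRST(cond ; params stmts) = { 'else', 'end' } and FIRST('then') = { 'then' }.
The FIRST sets are disjoint and neither alternative is nullable — no conflict.

No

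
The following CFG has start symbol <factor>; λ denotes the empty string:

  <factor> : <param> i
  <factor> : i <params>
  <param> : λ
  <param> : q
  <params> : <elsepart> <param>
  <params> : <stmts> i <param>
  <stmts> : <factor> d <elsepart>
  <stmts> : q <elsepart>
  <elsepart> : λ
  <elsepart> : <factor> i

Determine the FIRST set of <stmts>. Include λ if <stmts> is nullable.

From <stmts> : <factor> d <elsepart>: add FIRST(<factor>) = { i, q }.
<stmts> : q <elsepart> contributes {q}.
Union: FIRST(<stmts>) = { i, q }.

{ i, q }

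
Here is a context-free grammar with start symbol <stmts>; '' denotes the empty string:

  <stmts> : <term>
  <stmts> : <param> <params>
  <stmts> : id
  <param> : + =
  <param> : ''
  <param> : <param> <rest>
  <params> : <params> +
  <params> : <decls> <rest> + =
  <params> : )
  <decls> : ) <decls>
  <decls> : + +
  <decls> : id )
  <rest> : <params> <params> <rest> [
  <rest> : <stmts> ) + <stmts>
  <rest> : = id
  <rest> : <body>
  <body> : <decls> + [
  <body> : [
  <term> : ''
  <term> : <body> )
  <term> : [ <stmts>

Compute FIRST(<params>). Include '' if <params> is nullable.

From <params> : <params> +: add FIRST(<params>) = { ), +, id }.
From <params> : <decls> <rest> + =: add FIRST(<decls>) = { ), +, id }.
<params> : ) contributes {)}.
Union: FIRST(<params>) = { ), +, id }.

{ ), +, id }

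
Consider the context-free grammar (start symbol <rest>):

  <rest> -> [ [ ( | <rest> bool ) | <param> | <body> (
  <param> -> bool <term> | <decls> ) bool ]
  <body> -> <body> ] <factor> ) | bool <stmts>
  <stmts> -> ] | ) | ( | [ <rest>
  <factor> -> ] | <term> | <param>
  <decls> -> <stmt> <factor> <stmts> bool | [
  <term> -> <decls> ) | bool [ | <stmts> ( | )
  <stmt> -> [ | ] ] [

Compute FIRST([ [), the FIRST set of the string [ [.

{ [ }

[ is a terminal; add {[} and stop.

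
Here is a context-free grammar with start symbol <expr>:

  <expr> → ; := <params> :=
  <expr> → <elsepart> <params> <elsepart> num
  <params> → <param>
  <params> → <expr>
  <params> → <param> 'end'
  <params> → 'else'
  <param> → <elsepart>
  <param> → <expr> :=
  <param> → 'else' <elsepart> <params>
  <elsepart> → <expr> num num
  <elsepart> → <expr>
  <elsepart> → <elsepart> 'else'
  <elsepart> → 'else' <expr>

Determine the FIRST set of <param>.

From <param> → <elsepart>: add FIRST(<elsepart>) = { 'else', ; }.
From <param> → <expr> :=: add FIRST(<expr>) = { 'else', ; }.
<param> → 'else' <elsepart> <params> contributes {'else'}.
Union: FIRST(<param>) = { 'else', ; }.

{ 'else', ; }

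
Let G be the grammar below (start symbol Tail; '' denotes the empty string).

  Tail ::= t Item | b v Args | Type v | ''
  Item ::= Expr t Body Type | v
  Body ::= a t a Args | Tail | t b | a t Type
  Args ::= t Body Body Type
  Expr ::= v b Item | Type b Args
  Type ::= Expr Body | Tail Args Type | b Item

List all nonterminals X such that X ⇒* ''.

{ Body, Tail }

Directly nullable (have an ''-production): Tail.
Body ::= Tail with every symbol nullable, so Body is nullable.
No other nonterminal has a production whose RHS symbols are all nullable.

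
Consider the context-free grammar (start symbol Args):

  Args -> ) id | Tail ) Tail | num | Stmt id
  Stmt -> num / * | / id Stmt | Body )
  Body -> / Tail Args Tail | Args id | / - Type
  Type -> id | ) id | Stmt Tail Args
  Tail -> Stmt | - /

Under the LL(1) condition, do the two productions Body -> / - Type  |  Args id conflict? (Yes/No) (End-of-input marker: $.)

FIRST(/ - Type) = { / } and FIRST(Args id) = { ), -, /, num }.
Both contain /, so the two alternatives are not disjoint — LL(1) conflict.

Yes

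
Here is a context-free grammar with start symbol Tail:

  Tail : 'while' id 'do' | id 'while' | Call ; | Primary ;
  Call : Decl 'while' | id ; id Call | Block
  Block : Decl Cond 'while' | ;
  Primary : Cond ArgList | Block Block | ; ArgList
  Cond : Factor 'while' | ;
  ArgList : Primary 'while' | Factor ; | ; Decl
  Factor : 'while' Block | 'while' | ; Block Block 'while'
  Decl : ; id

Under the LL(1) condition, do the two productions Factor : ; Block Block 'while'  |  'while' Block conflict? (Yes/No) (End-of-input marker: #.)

FIRST(; Block Block 'while') = { ; } and FIRST('while' Block) = { 'while' }.
The FIRST sets are disjoint and neither alternative is nullable — no conflict.

No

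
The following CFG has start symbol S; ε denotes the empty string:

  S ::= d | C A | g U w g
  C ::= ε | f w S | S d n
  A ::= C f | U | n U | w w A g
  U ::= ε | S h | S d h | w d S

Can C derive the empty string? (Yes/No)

C has an ε-production, so C ⇒ ε.

Yes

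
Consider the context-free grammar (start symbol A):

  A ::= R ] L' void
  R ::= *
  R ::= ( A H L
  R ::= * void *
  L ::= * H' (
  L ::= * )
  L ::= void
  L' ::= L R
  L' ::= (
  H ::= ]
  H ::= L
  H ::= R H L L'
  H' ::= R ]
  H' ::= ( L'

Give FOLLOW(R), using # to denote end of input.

{ (, *, ], void }

In A ::= R ] L' void: add FIRST(] L' void) = { ] }.
In L' ::= L R: R is at the end, add FOLLOW(L') = { (, *, void }.
In H ::= R H L L': add FIRST(H L L') = { (, *, ], void }.
In H' ::= R ]: add FIRST(]) = { ] }.
Union: FOLLOW(R) = { (, *, ], void }.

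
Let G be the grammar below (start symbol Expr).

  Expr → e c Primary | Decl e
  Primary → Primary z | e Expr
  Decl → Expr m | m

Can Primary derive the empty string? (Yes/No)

No

No nonterminal in this grammar is nullable.
No production of Primary has an RHS whose symbols are all nullable, so Primary is not nullable.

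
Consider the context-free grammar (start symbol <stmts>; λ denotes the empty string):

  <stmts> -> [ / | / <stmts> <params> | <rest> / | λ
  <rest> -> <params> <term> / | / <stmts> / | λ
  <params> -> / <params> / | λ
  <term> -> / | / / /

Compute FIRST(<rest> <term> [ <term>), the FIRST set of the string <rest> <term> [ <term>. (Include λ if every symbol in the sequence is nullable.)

Add FIRST(<rest>)\{λ} = { / }; <rest> is nullable, continue.
Add FIRST(<term>) = { / }; <term> is not nullable, stop.

{ / }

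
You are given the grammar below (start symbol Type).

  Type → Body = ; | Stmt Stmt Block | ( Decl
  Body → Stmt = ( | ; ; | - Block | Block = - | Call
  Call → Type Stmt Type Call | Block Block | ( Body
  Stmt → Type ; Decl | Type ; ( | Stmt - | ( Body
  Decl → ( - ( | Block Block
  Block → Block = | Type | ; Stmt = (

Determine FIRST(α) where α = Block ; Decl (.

Add FIRST(Block) = { (, -, ; }; Block is not nullable, stop.

{ (, -, ; }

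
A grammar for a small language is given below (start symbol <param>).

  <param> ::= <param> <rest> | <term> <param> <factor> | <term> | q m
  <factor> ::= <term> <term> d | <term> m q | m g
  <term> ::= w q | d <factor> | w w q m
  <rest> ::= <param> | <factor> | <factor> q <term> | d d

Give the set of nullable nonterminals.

{ } (none)

No nonterminal has an empty production or an RHS whose symbols are all nullable.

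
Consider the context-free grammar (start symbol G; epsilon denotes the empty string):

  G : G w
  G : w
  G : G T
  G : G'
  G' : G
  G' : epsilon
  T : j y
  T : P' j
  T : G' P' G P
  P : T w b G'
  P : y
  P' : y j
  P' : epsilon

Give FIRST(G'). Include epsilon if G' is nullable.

From G' : G: add FIRST(G) = { j, w, y, epsilon } (including epsilon since G is nullable).
G' : epsilon contributes epsilon.
Union: FIRST(G') = { j, w, y, epsilon }.

{ j, w, y, epsilon }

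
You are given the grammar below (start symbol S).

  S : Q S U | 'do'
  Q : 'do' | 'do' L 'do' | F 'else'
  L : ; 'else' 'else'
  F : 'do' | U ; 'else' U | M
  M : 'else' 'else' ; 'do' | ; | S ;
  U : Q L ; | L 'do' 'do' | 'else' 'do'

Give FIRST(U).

From U : Q L ;: add FIRST(Q) = { 'do', 'else', ; }.
From U : L 'do' 'do': add FIRST(L) = { ; }.
U : 'else' 'do' contributes {'else'}.
Union: FIRST(U) = { 'do', 'else', ; }.

{ 'do', 'else', ; }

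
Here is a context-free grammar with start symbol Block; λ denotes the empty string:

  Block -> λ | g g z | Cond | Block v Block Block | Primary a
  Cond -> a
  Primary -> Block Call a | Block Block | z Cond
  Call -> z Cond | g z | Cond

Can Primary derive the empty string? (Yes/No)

Primary -> Block Block and each of Block, Block is nullable, so Primary ⇒* λ.

Yes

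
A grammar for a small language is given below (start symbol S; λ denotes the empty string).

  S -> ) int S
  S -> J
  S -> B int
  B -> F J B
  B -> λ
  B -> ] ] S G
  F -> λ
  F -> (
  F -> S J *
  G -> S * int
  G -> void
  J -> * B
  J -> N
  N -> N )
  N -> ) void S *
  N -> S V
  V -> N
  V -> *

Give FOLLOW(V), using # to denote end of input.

In N -> S V: V is at the end, add FOLLOW(N) = { #, (, ), *, ], int, void }.
Union: FOLLOW(V) = { #, (, ), *, ], int, void }.

{ #, (, ), *, ], int, void }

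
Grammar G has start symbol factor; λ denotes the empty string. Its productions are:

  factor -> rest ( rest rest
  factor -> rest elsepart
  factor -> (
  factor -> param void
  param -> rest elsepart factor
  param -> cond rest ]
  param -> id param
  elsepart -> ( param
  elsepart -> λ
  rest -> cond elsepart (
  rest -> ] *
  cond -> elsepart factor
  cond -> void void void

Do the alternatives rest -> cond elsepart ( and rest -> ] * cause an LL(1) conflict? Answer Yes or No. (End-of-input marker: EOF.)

Yes

FIRST(cond elsepart () = { (, ], id, void } and FIRST(] *) = { ] }.
Both contain ], so the two alternatives are not disjoint — LL(1) conflict.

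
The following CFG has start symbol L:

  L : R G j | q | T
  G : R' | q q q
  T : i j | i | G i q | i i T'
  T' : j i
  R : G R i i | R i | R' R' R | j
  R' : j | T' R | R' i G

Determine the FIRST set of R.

{ j, q }

From R : G R i i: add FIRST(G) = { j, q }.
From R : R i: add FIRST(R) = { j, q }.
From R : R' R' R: add FIRST(R') = { j }.
R : j contributes {j}.
Union: FIRST(R) = { j, q }.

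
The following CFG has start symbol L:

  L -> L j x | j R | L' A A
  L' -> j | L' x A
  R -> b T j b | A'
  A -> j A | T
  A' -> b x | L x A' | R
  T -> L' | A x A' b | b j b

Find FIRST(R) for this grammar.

{ b, j }

R -> b T j b contributes {b}.
From R -> A': add FIRST(A') = { b, j }.
Union: FIRST(R) = { b, j }.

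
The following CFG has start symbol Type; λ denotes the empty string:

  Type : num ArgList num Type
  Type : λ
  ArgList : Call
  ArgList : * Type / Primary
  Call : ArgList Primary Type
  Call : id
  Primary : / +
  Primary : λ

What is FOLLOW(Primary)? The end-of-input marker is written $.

{ /, num }

In ArgList : * Type / Primary: Primary is at the end, add FOLLOW(ArgList) = { /, num }.
In Call : ArgList Primary Type: add FIRST(Type)\{λ} = { num }.
  Since Type is nullable, also add FOLLOW(Call) = { /, num }.
Union: FOLLOW(Primary) = { /, num }.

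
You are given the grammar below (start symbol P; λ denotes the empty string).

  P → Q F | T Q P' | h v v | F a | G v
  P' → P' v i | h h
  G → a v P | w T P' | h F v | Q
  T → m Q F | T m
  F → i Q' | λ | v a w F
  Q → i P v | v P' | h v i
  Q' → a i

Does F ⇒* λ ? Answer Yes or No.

F has an λ-production, so F ⇒ λ.

Yes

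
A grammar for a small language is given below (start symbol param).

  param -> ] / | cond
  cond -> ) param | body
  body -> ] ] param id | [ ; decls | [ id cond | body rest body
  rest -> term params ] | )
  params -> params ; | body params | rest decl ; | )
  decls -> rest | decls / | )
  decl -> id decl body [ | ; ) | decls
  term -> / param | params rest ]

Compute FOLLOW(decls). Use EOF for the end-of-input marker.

{ EOF, ), /, ;, [, ], id }

In body -> [ ; decls: decls is at the end, add FOLLOW(body) = { EOF, ), /, [, ], id }.
In decls -> decls /: add FIRST(/) = { / }.
In decl -> decls: decls is at the end, add FOLLOW(decl) = { ;, [, ] }.
Union: FOLLOW(decls) = { EOF, ), /, ;, [, ], id }.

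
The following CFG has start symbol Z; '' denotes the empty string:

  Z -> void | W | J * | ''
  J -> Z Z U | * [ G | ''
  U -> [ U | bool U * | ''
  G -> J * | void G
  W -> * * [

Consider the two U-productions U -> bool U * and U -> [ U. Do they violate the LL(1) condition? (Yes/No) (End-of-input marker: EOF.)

No

FIRST(bool U *) = { bool } and FIRST([ U) = { [ }.
The FIRST sets are disjoint and neither alternative is nullable — no conflict.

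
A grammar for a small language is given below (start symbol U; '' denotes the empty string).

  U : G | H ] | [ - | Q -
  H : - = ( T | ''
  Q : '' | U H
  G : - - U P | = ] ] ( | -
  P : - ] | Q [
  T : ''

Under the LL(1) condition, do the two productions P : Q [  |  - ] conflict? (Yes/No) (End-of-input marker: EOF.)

Yes

FIRST(Q [) = { -, =, [, ] } and FIRST(- ]) = { - }.
Both contain -, so the two alternatives are not disjoint — LL(1) conflict.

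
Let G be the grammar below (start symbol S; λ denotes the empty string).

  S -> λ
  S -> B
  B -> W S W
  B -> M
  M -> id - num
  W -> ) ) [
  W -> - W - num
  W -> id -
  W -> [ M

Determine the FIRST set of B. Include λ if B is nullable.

{ ), -, [, id }

From B -> W S W: add FIRST(W) = { ), -, [, id }.
From B -> M: add FIRST(M) = { id }.
Union: FIRST(B) = { ), -, [, id }.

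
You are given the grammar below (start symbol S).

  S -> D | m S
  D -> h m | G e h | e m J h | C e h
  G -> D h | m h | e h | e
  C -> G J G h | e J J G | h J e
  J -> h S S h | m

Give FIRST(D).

{ e, h, m }

D -> h m contributes {h}.
From D -> G e h: add FIRST(G) = { e, h, m }.
D -> e m J h contributes {e}.
From D -> C e h: add FIRST(C) = { e, h, m }.
Union: FIRST(D) = { e, h, m }.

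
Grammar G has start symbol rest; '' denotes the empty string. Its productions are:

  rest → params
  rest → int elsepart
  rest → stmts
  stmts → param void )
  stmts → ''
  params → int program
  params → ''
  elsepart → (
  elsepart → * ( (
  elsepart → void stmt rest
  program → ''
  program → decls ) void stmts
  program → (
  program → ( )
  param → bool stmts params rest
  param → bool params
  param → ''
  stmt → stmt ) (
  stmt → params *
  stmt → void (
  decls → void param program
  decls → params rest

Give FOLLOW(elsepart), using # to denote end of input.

In rest → int elsepart: elsepart is at the end, add FOLLOW(rest) = { #, (, ), bool, int, void }.
Union: FOLLOW(elsepart) = { #, (, ), bool, int, void }.

{ #, (, ), bool, int, void }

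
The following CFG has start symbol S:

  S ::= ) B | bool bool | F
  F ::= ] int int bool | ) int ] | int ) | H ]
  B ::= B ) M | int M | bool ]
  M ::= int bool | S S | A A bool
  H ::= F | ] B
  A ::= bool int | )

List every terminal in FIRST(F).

{ ), ], int }

F ::= ] int int bool contributes {]}.
F ::= ) int ] contributes {)}.
F ::= int ) contributes {int}.
From F ::= H ]: add FIRST(H) = { ), ], int }.
Union: FIRST(F) = { ), ], int }.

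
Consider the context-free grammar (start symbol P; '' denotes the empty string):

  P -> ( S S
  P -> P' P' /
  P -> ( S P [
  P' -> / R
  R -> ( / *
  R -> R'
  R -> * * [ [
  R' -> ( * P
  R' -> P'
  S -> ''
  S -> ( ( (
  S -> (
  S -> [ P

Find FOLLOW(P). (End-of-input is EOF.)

P is the start symbol, so EOF ∈ FOLLOW(P).
In P -> ( S P [: add FIRST([) = { [ }.
In R' -> ( * P: P is at the end, add FOLLOW(R') = { / }.
In S -> [ P: P is at the end, add FOLLOW(S) = { EOF, (, /, [ }.
Union: FOLLOW(P) = { EOF, (, /, [ }.

{ EOF, (, /, [ }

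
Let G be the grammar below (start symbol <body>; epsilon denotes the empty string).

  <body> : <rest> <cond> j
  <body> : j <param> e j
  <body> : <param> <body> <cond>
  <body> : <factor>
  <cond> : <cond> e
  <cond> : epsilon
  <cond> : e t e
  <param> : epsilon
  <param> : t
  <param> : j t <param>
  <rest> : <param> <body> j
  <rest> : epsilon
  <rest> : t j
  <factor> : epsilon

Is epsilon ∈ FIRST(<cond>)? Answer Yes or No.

<cond> has an epsilon-production, so <cond> ⇒ epsilon.

Yes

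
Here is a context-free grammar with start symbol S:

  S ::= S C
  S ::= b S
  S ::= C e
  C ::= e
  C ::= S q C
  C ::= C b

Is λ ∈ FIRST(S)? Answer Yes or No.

No

No nonterminal in this grammar is nullable.
No production of S has an RHS whose symbols are all nullable, so S is not nullable.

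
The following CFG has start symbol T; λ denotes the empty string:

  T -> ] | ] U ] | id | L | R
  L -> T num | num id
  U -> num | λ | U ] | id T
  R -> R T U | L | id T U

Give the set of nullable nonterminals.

{ U }

Directly nullable (have an λ-production): U.
No other nonterminal has a production whose RHS symbols are all nullable.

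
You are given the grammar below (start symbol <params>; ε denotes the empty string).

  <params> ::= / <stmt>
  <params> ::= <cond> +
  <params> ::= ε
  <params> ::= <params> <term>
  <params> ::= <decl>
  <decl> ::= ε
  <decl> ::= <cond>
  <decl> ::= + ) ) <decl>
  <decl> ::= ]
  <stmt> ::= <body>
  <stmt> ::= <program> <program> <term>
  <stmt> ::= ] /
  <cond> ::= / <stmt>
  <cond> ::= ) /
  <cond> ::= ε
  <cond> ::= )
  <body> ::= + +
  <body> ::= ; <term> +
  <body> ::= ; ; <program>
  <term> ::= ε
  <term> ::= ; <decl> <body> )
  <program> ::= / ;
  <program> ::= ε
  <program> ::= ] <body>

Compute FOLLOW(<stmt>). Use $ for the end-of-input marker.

In <params> ::= / <stmt>: <stmt> is at the end, add FOLLOW(<params>) = { $, ; }.
In <cond> ::= / <stmt>: <stmt> is at the end, add FOLLOW(<cond>) = { $, +, ; }.
Union: FOLLOW(<stmt>) = { $, +, ; }.

{ $, +, ; }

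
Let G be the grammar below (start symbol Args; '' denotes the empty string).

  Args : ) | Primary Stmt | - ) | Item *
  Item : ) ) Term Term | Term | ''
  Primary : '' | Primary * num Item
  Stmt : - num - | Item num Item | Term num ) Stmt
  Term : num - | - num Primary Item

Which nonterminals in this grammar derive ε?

Directly nullable (have an ''-production): Item, Primary.
No other nonterminal has a production whose RHS symbols are all nullable.

{ Item, Primary }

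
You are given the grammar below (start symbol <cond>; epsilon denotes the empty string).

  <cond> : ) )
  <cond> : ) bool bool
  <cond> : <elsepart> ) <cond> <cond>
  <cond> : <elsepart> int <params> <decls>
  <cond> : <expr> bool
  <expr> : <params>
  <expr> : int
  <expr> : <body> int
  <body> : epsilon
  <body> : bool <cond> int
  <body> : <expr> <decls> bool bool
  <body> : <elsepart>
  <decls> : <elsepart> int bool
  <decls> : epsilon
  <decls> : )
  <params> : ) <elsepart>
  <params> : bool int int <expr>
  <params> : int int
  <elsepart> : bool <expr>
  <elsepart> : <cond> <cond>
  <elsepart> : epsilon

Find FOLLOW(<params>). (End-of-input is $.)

{ $, ), bool, int }

In <cond> : <elsepart> int <params> <decls>: add FIRST(<decls>)\{epsilon} = { ), bool, int }.
  Since <decls> is nullable, also add FOLLOW(<cond>) = { $, ), bool, int }.
In <expr> : <params>: <params> is at the end, add FOLLOW(<expr>) = { $, ), bool, int }.
Union: FOLLOW(<params>) = { $, ), bool, int }.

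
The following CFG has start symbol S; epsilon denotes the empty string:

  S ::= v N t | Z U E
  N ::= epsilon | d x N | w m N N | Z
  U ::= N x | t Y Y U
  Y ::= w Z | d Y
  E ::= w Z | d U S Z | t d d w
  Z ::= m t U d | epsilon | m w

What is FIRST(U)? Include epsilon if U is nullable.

{ d, m, t, w, x }

From U ::= N x: N nullable, take FIRST(N) ∪ {x} = { d, m, w, x }.
U ::= t Y Y U contributes {t}.
Union: FIRST(U) = { d, m, t, w, x }.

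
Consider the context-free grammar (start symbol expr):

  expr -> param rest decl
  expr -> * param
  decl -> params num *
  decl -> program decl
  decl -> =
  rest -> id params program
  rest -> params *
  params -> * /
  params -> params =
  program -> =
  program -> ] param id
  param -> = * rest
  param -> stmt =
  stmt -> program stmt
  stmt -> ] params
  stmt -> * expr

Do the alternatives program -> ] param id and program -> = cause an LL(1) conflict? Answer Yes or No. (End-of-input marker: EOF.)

FIRST(] param id) = { ] } and FIRST(=) = { = }.
The FIRST sets are disjoint and neither alternative is nullable — no conflict.

No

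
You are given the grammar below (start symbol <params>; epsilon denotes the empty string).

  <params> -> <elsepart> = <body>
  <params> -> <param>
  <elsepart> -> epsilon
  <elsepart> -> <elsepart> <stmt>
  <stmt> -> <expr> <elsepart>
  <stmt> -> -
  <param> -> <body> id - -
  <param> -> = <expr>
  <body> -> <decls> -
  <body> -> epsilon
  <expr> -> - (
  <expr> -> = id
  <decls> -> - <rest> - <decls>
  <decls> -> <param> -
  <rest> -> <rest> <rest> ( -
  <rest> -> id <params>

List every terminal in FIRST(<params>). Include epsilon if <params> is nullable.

From <params> -> <elsepart> = <body>: <elsepart> nullable, take FIRST(<elsepart>) ∪ {=} = { -, = }.
From <params> -> <param>: add FIRST(<param>) = { -, =, id }.
Union: FIRST(<params>) = { -, =, id }.

{ -, =, id }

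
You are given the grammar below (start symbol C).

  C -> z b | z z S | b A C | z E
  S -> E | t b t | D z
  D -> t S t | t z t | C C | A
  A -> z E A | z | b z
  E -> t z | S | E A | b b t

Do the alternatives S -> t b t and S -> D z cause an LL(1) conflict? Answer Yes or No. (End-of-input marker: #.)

Yes

FIRST(t b t) = { t } and FIRST(D z) = { b, t, z }.
Both contain t, so the two alternatives are not disjoint — LL(1) conflict.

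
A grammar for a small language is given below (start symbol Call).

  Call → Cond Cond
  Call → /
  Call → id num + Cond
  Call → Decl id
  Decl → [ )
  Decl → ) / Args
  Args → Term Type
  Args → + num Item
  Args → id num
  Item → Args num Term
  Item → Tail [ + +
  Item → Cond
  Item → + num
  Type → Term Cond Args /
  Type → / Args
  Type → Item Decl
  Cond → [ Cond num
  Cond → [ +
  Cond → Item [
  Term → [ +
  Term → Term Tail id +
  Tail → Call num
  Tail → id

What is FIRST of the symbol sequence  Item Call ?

{ ), +, /, [, id }

Add FIRST(Item) = { ), +, /, [, id }; Item is not nullable, stop.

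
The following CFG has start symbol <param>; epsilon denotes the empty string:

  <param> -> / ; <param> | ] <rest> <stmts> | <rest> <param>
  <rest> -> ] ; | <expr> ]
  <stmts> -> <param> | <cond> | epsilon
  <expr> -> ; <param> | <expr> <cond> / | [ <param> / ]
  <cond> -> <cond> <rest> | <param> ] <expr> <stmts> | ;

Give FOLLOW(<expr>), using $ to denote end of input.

{ $, /, ;, [, ] }

In <rest> -> <expr> ]: add FIRST(]) = { ] }.
In <expr> -> <expr> <cond> /: add FIRST(<cond> /) = { /, ;, [, ] }.
In <cond> -> <param> ] <expr> <stmts>: add FIRST(<stmts>)\{epsilon} = { /, ;, [, ] }.
  Since <stmts> is nullable, also add FOLLOW(<cond>) = { $, /, ;, [, ] }.
Union: FOLLOW(<expr>) = { $, /, ;, [, ] }.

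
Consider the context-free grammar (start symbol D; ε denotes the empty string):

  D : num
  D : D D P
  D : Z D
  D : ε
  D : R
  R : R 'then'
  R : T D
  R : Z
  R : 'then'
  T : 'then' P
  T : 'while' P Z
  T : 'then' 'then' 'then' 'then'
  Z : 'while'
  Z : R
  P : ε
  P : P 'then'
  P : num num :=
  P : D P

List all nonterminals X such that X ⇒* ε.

{ D, P }

Directly nullable (have an ε-production): D, P.
No other nonterminal has a production whose RHS symbols are all nullable.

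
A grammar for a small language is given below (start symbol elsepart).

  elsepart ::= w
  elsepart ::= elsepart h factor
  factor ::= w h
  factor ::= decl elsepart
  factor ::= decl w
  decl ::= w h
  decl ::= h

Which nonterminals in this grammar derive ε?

No nonterminal has an empty production or an RHS whose symbols are all nullable.

{ } (none)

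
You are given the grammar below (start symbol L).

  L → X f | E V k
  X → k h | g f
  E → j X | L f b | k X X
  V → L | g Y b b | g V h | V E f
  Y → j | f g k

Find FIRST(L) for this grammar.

From L → X f: add FIRST(X) = { g, k }.
From L → E V k: add FIRST(E) = { g, j, k }.
Union: FIRST(L) = { g, j, k }.

{ g, j, k }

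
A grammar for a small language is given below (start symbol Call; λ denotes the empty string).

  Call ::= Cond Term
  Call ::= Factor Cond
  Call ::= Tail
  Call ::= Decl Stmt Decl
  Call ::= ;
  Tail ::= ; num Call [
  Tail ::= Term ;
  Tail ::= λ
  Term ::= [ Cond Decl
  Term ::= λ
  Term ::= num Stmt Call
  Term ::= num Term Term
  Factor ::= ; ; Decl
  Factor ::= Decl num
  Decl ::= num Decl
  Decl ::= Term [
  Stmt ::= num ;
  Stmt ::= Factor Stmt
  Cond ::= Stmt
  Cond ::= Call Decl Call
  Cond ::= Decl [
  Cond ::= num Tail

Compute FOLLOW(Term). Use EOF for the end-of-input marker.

In Call ::= Cond Term: Term is at the end, add FOLLOW(Call) = { EOF, ;, [, num }.
In Tail ::= Term ;: add FIRST(;) = { ; }.
In Term ::= num Term Term: add FIRST(Term)\{λ} = { [, num }.
  Since Term is nullable, also add FOLLOW(Term) = { EOF, ;, [, num }.
In Term ::= num Term Term: Term is at the end, add FOLLOW(Term) = { EOF, ;, [, num }.
In Decl ::= Term [: add FIRST([) = { [ }.
Union: FOLLOW(Term) = { EOF, ;, [, num }.

{ EOF, ;, [, num }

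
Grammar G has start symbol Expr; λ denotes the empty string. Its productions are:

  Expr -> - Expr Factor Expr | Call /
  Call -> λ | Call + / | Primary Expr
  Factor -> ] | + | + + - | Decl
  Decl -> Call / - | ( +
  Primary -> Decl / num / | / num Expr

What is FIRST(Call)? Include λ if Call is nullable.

Call -> λ contributes λ.
From Call -> Call + /: Call nullable, take FIRST(Call) ∪ {+} = { (, +, / }.
From Call -> Primary Expr: add FIRST(Primary) = { (, +, / }.
Union: FIRST(Call) = { (, +, /, λ }.

{ (, +, /, λ }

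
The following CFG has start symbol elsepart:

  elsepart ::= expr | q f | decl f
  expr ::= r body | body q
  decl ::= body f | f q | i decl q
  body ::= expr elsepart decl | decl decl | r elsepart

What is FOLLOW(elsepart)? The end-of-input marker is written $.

elsepart is the start symbol, so $ ∈ FOLLOW(elsepart).
In body ::= expr elsepart decl: add FIRST(decl) = { f, i, r }.
In body ::= r elsepart: elsepart is at the end, add FOLLOW(body) = { $, f, i, q, r }.
Union: FOLLOW(elsepart) = { $, f, i, q, r }.

{ $, f, i, q, r }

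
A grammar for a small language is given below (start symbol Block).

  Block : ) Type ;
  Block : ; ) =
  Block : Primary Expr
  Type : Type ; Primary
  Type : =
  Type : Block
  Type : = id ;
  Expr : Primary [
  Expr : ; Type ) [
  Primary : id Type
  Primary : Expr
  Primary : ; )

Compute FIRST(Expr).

{ ;, id }

From Expr : Primary [: add FIRST(Primary) = { ;, id }.
Expr : ; Type ) [ contributes {;}.
Union: FIRST(Expr) = { ;, id }.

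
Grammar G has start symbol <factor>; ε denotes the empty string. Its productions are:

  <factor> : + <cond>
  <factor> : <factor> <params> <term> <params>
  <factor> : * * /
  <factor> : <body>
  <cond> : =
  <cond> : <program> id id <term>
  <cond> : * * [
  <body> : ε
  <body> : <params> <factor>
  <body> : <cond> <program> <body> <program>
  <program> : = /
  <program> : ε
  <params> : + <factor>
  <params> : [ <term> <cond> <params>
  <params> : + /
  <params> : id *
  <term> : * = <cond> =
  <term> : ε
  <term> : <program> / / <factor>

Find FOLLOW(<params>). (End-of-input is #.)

{ #, *, +, /, =, [, id }

In <factor> : <factor> <params> <term> <params>: add FIRST(<term> <params>) = { *, +, /, =, [, id }.
In <factor> : <factor> <params> <term> <params>: <params> is at the end, add FOLLOW(<factor>) = { #, *, +, /, =, [, id }.
In <body> : <params> <factor>: add FIRST(<factor>)\{ε} = { *, +, =, [, id }.
  Since <factor> is nullable, also add FOLLOW(<body>) = { #, *, +, /, =, [, id }.
In <params> : [ <term> <cond> <params>: <params> is at the end, add FOLLOW(<params>) = { #, *, +, /, =, [, id }.
Union: FOLLOW(<params>) = { #, *, +, /, =, [, id }.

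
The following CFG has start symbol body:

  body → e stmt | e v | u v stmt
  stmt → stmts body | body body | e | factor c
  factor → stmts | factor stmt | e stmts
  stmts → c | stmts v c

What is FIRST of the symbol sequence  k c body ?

{ k }

k is a terminal; add {k} and stop.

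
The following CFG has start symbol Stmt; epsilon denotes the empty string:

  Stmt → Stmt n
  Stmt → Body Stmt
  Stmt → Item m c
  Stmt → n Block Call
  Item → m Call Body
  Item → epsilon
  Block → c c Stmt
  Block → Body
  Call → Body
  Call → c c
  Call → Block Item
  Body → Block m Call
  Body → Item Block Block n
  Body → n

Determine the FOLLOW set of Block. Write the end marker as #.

In Stmt → n Block Call: add FIRST(Call) = { c, m, n }.
In Call → Block Item: add FIRST(Item)\{epsilon} = { m }.
  Since Item is nullable, also add FOLLOW(Call) = { #, c, m, n }.
In Body → Block m Call: add FIRST(m Call) = { m }.
In Body → Item Block Block n: add FIRST(Block n) = { c, m, n }.
In Body → Item Block Block n: add FIRST(n) = { n }.
Union: FOLLOW(Block) = { #, c, m, n }.

{ #, c, m, n }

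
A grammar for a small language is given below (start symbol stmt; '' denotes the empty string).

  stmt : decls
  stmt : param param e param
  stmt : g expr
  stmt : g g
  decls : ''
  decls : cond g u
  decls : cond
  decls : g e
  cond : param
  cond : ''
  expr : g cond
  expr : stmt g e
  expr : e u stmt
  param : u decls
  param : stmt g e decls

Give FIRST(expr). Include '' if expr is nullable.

expr : g cond contributes {g}.
From expr : stmt g e: stmt nullable, take FIRST(stmt) ∪ {g} = { g, u }.
expr : e u stmt contributes {e}.
Union: FIRST(expr) = { e, g, u }.

{ e, g, u }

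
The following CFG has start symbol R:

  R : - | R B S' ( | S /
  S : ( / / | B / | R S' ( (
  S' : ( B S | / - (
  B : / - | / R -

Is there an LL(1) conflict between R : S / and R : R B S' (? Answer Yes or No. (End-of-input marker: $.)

FIRST(S /) = { (, -, / } and FIRST(R B S' () = { (, -, / }.
Both contain (, so the two alternatives are not disjoint — LL(1) conflict.

Yes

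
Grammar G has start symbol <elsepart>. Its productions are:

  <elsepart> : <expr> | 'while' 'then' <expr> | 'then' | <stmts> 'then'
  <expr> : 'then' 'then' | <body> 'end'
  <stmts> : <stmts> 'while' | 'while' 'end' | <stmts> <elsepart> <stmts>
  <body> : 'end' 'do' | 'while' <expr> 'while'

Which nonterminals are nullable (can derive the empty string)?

{ } (none)

No nonterminal has an empty production or an RHS whose symbols are all nullable.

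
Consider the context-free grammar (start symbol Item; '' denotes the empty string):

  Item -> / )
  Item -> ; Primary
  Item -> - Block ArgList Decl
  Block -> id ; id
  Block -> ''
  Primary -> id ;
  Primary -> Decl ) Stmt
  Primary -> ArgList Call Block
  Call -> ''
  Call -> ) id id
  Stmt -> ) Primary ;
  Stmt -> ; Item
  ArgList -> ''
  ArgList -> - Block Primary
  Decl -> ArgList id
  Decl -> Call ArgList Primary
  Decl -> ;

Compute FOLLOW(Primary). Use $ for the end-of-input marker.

{ $, ), -, ;, id }

In Item -> ; Primary: Primary is at the end, add FOLLOW(Item) = { $, ), -, ;, id }.
In Stmt -> ) Primary ;: add FIRST(;) = { ; }.
In ArgList -> - Block Primary: Primary is at the end, add FOLLOW(ArgList) = { $, ), -, ;, id }.
In Decl -> Call ArgList Primary: Primary is at the end, add FOLLOW(Decl) = { $, ), -, ;, id }.
Union: FOLLOW(Primary) = { $, ), -, ;, id }.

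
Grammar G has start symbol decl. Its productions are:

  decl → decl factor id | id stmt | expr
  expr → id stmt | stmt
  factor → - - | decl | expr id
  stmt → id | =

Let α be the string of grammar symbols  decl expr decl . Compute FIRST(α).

Add FIRST(decl) = { =, id }; decl is not nullable, stop.

{ =, id }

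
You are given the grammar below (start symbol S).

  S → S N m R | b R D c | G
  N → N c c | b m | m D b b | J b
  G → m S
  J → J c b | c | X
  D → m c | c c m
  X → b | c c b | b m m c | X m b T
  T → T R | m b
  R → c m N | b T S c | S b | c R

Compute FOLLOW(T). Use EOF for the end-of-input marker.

{ b, c, m }

In X → X m b T: T is at the end, add FOLLOW(X) = { b, c, m }.
In T → T R: add FIRST(R) = { b, c, m }.
In R → b T S c: add FIRST(S c) = { b, m }.
Union: FOLLOW(T) = { b, c, m }.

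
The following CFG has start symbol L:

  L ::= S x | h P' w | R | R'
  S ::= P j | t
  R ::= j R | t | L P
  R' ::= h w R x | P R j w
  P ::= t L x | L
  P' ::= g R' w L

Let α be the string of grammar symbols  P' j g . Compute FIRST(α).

{ g }

Add FIRST(P') = { g }; P' is not nullable, stop.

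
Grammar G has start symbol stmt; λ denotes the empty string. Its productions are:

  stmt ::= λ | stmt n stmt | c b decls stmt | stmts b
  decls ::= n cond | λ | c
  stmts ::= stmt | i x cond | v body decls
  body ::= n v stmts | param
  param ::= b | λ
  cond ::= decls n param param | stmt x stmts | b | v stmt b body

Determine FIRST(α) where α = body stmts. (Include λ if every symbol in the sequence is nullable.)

Add FIRST(body)\{λ} = { b, n }; body is nullable, continue.
Add FIRST(stmts)\{λ} = { b, c, i, n, v }; stmts is nullable, continue.
Every symbol is nullable, so include λ.

{ b, c, i, n, v, λ }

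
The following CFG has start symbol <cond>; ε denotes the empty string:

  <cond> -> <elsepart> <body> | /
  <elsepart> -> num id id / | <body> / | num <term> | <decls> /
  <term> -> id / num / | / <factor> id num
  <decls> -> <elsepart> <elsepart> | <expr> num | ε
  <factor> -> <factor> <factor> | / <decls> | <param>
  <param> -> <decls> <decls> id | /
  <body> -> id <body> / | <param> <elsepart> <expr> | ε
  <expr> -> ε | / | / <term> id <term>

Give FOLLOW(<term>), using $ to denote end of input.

In <elsepart> -> num <term>: <term> is at the end, add FOLLOW(<elsepart>) = { $, /, id, num }.
In <expr> -> / <term> id <term>: add FIRST(id <term>) = { id }.
In <expr> -> / <term> id <term>: <term> is at the end, add FOLLOW(<expr>) = { $, /, num }.
Union: FOLLOW(<term>) = { $, /, id, num }.

{ $, /, id, num }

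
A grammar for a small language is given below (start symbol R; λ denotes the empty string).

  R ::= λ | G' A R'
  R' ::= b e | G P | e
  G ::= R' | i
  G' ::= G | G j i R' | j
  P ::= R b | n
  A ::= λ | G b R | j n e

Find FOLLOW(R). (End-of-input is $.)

{ $, b, e, i }

R is the start symbol, so $ ∈ FOLLOW(R).
In P ::= R b: add FIRST(b) = { b }.
In A ::= G b R: R is at the end, add FOLLOW(A) = { b, e, i }.
Union: FOLLOW(R) = { $, b, e, i }.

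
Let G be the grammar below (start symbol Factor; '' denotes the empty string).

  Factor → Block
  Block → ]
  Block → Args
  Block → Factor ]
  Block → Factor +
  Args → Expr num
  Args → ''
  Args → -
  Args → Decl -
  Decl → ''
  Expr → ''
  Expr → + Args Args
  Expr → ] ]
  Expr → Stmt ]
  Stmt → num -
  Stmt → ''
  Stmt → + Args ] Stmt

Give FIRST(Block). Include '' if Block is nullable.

{ +, -, ], num, '' }

Block → ] contributes {]}.
From Block → Args: add FIRST(Args) = { +, -, ], num, '' } (including '' since Args is nullable).
From Block → Factor ]: Factor nullable, take FIRST(Factor) ∪ {]} = { +, -, ], num }.
From Block → Factor +: Factor nullable, take FIRST(Factor) ∪ {+} = { +, -, ], num }.
Union: FIRST(Block) = { +, -, ], num, '' }.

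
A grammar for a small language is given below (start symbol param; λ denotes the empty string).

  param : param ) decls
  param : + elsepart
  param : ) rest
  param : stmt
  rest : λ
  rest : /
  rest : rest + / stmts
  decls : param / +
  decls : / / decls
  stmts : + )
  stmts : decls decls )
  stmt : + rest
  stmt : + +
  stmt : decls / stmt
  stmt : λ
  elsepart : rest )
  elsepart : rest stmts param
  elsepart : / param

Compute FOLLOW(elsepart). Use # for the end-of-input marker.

{ #, ), / }

In param : + elsepart: elsepart is at the end, add FOLLOW(param) = { #, ), / }.
Union: FOLLOW(elsepart) = { #, ), / }.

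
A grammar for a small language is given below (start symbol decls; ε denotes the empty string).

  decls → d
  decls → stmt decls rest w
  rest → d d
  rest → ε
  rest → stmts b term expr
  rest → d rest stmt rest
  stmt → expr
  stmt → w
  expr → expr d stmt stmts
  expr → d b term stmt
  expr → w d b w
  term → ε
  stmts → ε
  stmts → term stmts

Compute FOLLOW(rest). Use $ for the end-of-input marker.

In decls → stmt decls rest w: add FIRST(w) = { w }.
In rest → d rest stmt rest: add FIRST(stmt rest) = { d, w }.
In rest → d rest stmt rest: rest is at the end, add FOLLOW(rest) = { d, w }.
Union: FOLLOW(rest) = { d, w }.

{ d, w }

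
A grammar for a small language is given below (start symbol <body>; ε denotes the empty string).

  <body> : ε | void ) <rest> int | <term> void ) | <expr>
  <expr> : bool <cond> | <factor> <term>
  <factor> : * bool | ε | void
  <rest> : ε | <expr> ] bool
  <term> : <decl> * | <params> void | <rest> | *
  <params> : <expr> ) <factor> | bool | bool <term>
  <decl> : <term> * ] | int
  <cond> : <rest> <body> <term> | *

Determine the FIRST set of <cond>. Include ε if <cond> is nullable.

From <cond> : <rest> <body> <term>: <rest>, <body>, <term> nullable, take FIRST(<rest>) ∪ FIRST(<body>) ∪ FIRST(<term>) = { ), *, ], bool, int, void }; also ε since the whole RHS is nullable.
<cond> : * contributes {*}.
Union: FIRST(<cond>) = { ), *, ], bool, int, void, ε }.

{ ), *, ], bool, int, void, ε }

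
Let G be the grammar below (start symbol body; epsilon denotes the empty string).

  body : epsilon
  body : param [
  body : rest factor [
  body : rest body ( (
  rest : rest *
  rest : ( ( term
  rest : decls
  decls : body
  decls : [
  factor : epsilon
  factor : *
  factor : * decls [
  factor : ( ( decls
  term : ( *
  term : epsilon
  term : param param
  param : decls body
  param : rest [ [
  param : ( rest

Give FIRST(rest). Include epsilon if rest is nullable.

{ (, *, [, epsilon }

From rest : rest *: rest nullable, take FIRST(rest) ∪ {*} = { (, *, [ }.
rest : ( ( term contributes {(}.
From rest : decls: add FIRST(decls) = { (, *, [, epsilon } (including epsilon since decls is nullable).
Union: FIRST(rest) = { (, *, [, epsilon }.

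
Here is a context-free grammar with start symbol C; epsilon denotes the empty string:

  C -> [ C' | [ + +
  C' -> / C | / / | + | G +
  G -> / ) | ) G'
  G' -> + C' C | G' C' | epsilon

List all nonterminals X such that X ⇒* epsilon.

Directly nullable (have an epsilon-production): G'.
No other nonterminal has a production whose RHS symbols are all nullable.

{ G' }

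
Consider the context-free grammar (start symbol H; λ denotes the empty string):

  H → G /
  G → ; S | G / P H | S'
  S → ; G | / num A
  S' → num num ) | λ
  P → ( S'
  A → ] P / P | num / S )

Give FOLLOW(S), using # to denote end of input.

{ ), / }

In G → ; S: S is at the end, add FOLLOW(G) = { ), / }.
In A → num / S ): add FIRST()) = { ) }.
Union: FOLLOW(S) = { ), / }.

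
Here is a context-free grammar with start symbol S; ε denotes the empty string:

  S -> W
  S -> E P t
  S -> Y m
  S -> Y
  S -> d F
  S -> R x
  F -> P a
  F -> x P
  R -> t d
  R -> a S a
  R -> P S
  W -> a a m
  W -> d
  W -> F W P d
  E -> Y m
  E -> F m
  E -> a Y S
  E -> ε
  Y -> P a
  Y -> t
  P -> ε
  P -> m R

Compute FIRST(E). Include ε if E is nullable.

From E -> Y m: add FIRST(Y) = { a, m, t }.
From E -> F m: add FIRST(F) = { a, m, x }.
E -> a Y S contributes {a}.
E -> ε contributes ε.
Union: FIRST(E) = { a, m, t, x, ε }.

{ a, m, t, x, ε }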